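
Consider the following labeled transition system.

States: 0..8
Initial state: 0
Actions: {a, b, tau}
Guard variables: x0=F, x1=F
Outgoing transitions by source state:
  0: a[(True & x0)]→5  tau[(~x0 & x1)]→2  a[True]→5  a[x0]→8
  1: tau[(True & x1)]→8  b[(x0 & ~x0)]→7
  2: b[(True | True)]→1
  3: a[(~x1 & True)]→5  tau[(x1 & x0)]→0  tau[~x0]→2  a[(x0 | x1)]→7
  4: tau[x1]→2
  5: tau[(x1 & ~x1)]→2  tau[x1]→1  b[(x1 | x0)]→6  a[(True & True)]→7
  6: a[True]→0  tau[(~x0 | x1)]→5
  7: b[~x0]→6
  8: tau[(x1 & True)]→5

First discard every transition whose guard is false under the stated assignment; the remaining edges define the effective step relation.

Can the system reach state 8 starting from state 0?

Answer: UNREACHABLE

Trace:
After dropping false guards: 8 live edges.
L0 = {0}
L1 = {5}  cumulative {0,5}
L2 = {7}  cumulative {0,5,7}
L3 = {6}  cumulative {0,5,6,7}
R = {0,5,6,7}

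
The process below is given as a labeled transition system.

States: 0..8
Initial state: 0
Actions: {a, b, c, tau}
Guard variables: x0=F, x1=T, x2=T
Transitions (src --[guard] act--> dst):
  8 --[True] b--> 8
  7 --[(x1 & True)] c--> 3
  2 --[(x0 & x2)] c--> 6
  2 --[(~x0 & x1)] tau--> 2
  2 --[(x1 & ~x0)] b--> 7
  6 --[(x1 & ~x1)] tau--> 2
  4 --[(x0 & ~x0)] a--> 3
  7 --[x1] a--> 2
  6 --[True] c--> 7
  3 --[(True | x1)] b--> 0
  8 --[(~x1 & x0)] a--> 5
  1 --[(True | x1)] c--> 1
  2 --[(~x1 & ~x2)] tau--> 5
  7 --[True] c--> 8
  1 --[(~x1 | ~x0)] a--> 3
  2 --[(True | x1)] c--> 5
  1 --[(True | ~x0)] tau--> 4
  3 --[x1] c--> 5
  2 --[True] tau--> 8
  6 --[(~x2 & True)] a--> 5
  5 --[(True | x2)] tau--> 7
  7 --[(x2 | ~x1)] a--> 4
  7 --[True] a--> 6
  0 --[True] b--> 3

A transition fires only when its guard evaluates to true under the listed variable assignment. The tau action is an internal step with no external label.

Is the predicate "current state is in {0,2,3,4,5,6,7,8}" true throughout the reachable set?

Allowed set {0,2,3,4,5,6,7,8}
Reach set: {0,2,3,4,5,6,7,8}
  0: safe
  2: safe
  3: safe
  4: safe
  5: safe
  6: safe
  7: safe
  8: safe

Answer: INVARIANT HOLDS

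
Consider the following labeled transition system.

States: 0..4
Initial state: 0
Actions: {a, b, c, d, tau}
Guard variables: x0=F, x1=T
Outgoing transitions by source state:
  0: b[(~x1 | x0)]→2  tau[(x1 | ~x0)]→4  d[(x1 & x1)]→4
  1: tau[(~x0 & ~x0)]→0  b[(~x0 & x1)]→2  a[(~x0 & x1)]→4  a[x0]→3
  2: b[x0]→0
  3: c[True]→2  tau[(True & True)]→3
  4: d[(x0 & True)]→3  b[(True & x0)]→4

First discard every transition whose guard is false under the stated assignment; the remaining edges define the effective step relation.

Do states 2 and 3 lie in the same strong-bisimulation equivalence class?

Answer: NOT BISIMILAR

Trace:
Bisimulation quotient by refinement:
  π0 = {{0,1,2,3,4}}
  π1 = {{0},{1},{2,4},{3}}
4 equivalence class(es) (converged in 2)
2∈{2,4}, 3∈{3}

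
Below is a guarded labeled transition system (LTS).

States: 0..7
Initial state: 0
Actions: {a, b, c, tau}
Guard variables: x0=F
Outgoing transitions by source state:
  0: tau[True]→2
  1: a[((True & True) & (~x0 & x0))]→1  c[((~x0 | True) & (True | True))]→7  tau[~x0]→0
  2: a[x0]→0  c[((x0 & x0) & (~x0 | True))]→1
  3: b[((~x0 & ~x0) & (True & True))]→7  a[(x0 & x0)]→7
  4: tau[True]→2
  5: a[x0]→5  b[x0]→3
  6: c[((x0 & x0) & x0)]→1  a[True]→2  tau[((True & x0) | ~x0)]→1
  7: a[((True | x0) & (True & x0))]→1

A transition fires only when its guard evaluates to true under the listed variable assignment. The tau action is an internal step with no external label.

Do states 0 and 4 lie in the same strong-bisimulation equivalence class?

Compute ~ classes (split until stable):
  round 0: {{0,1,2,3,4,5,6,7}}
  round 1: {{0,4},{1},{2,5,7},{3},{6}}
stable after 2 split(s): 5 block(s)
[0]={0,4}  [4]={0,4}

Answer: BISIMILAR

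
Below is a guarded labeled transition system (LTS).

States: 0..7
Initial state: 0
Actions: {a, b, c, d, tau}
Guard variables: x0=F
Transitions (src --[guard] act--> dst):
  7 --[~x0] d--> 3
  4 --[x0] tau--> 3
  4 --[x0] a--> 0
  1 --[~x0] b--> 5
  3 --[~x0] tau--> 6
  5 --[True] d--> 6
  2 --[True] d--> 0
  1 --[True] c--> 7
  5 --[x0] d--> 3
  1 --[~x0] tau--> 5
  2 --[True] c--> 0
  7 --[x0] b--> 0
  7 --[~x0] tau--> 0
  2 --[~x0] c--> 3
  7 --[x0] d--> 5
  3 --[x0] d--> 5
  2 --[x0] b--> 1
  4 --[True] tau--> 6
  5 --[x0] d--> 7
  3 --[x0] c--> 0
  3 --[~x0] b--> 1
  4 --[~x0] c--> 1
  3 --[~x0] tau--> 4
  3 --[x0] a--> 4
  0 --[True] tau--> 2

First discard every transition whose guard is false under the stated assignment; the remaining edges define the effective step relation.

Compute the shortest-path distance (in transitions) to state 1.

BFS to 1:
  L0 = {0}
  L1 = {2}
  L2 = {3}
  L3 = {1,4,6}
first hit 1 at d=3 via tau·c·b

Answer: 3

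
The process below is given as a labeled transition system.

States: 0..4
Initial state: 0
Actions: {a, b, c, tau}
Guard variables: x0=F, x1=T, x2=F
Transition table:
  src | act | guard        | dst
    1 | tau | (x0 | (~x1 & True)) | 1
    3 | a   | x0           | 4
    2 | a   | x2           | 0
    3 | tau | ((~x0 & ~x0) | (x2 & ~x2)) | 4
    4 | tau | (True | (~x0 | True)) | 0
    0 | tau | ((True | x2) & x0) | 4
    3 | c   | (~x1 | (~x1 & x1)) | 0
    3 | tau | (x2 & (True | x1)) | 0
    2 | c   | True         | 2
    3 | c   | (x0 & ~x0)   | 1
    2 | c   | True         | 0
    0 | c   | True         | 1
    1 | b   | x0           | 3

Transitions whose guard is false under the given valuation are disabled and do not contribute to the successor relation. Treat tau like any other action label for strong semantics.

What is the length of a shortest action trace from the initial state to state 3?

Answer: UNREACHABLE

Analysis:
Breadth-first toward 3:
  L0 = {0}
  L1 = {1}
3 never appears.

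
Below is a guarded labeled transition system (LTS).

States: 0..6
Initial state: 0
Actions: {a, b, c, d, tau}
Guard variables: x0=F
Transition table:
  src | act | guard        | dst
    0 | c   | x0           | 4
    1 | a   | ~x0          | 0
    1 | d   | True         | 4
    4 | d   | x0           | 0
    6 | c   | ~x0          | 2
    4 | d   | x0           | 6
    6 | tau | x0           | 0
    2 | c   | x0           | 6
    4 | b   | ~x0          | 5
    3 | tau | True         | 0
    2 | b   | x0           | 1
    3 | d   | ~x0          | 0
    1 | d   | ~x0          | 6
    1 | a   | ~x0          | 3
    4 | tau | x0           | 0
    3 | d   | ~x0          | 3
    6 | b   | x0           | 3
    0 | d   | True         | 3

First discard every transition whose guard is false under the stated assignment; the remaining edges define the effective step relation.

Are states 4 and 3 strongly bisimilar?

Answer: NOT BISIMILAR

Working:
Compute ~ classes (split until stable):
  round 0: {{0,1,2,3,4,5,6}}
  round 1: {{0},{1},{2,5},{3},{4},{6}}
6 equivalence class(es) (converged in 2)
4∈{4}, 3∈{3}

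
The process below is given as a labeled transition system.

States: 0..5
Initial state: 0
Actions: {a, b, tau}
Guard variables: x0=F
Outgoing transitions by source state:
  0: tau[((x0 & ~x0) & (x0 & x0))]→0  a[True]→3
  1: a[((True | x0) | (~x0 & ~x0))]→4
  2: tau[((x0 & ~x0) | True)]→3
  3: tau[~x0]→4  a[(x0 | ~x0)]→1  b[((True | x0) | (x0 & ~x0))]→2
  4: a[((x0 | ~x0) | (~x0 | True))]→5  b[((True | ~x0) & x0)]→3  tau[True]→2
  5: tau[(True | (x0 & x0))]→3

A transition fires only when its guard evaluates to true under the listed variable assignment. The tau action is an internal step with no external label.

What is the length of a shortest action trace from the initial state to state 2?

Answer: 2

Analysis:
Layered search for 2:
  Layer 0: {0}
  Layer 1: {3}
  Layer 2: {1,2,4}
depth(2)=2, e.g. a·b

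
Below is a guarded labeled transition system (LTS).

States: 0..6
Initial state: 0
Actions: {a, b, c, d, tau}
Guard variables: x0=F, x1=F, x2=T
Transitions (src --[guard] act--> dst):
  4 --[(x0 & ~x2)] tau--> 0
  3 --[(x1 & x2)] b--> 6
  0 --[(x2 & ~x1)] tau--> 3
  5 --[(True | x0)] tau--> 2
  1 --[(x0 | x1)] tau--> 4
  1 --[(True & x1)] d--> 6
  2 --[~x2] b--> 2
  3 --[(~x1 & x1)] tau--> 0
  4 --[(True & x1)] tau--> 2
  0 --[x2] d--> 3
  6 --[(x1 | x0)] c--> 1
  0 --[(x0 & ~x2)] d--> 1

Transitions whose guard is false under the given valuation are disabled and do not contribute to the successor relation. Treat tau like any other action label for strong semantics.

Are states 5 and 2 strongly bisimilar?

Answer: NOT BISIMILAR

Working:
Compute ~ classes (split until stable):
  π0 = {{0,1,2,3,4,5,6}}
  π1 = {{0},{1,2,3,4,6},{5}}
stable after 2 split(s): 3 block(s)
class of 5: {5}; class of 2: {1,2,3,4,6}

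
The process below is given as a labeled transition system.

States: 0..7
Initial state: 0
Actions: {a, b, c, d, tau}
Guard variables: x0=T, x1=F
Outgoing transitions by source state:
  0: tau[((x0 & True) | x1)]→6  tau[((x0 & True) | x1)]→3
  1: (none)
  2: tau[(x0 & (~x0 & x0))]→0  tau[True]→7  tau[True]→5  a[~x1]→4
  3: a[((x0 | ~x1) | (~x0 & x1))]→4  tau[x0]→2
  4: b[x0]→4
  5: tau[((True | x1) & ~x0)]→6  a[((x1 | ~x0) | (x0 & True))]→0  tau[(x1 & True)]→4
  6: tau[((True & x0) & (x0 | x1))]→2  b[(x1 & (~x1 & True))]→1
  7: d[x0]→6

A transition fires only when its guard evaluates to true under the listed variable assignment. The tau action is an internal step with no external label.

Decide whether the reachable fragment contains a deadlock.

Answer: DEADLOCK-FREE

Working:
Reach set: {0,2,3,4,5,6,7}
  0: tau→3  tau→6  [2 exit(s)]
  2: a→4  tau→5  tau→7  [3 exit(s)]
  3: a→4  tau→2  [2 exit(s)]
  4: b→4  [1 exit(s)]
  5: a→0  [1 exit(s)]
  6: tau→2  [1 exit(s)]
  7: d→6  [1 exit(s)]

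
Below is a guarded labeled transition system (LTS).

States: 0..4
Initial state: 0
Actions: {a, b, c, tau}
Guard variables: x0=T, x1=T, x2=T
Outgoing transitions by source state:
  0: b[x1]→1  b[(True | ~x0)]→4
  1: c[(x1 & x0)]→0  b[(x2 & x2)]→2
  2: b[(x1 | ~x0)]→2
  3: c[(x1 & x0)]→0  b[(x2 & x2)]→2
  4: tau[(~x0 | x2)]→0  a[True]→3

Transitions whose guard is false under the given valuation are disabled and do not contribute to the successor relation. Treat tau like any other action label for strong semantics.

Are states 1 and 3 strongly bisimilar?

Refine partition for ~:
  π0 = {{0,1,2,3,4}}
  π1 = {{0,2},{1,3},{4}}
  π2 = {{0},{1,3},{2},{4}}
4 equivalence class(es) (converged in 3)
class of 1: {1,3}; class of 3: {1,3}

Answer: BISIMILAR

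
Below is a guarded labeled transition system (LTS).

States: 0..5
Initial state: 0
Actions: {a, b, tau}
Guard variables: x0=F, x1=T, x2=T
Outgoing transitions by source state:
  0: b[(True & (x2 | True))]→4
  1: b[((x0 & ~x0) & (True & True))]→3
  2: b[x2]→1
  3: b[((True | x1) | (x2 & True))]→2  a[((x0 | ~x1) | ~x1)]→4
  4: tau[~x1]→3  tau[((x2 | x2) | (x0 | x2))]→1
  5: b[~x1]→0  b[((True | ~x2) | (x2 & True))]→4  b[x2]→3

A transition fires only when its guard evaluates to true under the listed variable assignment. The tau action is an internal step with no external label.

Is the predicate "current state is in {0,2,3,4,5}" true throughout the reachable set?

Answer: INVARIANT VIOLATED at state 1

Working:
Safe = {0,2,3,4,5}
R = {0,1,4}
  0: ok
  1: VIOLATES
  4: ok
witness against invariant: b·tau → 1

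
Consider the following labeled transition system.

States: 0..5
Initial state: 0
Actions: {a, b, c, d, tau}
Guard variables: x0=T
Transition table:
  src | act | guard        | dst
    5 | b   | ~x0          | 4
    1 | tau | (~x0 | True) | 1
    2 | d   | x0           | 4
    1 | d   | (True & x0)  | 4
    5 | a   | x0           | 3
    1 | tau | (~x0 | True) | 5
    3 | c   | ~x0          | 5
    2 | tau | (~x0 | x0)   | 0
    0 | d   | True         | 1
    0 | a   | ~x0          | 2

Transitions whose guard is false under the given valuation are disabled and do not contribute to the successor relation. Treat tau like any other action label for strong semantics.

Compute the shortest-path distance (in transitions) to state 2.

BFS to 2:
  depth 0: {0}
  depth 1: {1}
  depth 2: {4,5}
  depth 3: {3}
2 never appears.

Answer: UNREACHABLE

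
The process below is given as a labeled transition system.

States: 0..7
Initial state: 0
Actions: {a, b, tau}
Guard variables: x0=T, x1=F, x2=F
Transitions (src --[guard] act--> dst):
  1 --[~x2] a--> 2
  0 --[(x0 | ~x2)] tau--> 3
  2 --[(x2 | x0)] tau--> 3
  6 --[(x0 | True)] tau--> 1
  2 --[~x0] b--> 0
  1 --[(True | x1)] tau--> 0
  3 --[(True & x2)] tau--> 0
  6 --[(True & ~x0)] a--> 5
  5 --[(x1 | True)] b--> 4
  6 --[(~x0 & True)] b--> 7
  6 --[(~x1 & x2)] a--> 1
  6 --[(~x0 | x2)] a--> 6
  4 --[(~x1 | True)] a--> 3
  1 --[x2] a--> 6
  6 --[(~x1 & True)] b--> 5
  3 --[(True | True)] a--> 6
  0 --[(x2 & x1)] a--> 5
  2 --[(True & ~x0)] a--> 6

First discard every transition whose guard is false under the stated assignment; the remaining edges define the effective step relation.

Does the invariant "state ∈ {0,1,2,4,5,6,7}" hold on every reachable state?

Answer: INVARIANT VIOLATED at state 3

Analysis:
Safe = {0,1,2,4,5,6,7}
Reachable = {0,1,2,3,4,5,6}
  0: safe
  1: safe
  2: safe
  3: VIOLATES
  4: safe
  5: safe
  6: safe
counterexample path to 3: tau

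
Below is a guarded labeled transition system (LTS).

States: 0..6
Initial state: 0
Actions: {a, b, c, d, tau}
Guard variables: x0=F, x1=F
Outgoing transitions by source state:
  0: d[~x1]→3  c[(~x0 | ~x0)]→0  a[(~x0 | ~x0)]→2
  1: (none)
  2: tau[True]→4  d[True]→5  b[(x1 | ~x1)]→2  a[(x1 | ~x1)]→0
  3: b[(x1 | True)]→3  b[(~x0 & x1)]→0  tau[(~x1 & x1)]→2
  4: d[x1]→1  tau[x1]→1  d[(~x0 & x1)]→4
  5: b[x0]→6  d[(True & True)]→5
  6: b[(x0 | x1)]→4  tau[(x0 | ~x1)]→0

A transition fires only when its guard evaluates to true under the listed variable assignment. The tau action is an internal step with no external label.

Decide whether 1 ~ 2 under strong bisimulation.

Answer: NOT BISIMILAR

Trace:
Bisimulation quotient by refinement:
  P[0] = {{0,1,2,3,4,5,6}}
  P[1] = {{0},{1,4},{2},{3},{5},{6}}
stable after 2 split(s): 6 block(s)
[1]={1,4}  [2]={2}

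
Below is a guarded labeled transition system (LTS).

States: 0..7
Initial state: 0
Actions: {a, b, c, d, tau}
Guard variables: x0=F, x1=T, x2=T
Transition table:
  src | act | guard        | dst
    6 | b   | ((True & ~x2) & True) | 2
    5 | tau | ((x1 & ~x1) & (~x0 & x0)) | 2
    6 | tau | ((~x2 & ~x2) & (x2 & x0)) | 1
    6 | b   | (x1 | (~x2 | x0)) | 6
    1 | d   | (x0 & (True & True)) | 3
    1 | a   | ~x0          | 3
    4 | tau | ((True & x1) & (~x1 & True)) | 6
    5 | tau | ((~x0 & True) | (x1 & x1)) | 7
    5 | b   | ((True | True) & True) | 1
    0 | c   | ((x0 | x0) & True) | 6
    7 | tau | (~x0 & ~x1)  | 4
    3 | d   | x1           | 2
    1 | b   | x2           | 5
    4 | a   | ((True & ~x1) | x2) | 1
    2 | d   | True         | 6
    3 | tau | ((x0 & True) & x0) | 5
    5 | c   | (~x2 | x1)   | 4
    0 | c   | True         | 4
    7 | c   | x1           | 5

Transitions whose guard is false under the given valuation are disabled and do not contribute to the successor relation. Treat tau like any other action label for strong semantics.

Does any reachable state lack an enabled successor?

Answer: DEADLOCK-FREE

Working:
R = {0,1,2,3,4,5,6,7}
  0: c→4  [1 exit(s)]
  1: a→3  b→5  [2 exit(s)]
  2: d→6  [1 exit(s)]
  3: d→2  [1 exit(s)]
  4: a→1  [1 exit(s)]
  5: b→1  c→4  tau→7  [3 exit(s)]
  6: b→6  [1 exit(s)]
  7: c→5  [1 exit(s)]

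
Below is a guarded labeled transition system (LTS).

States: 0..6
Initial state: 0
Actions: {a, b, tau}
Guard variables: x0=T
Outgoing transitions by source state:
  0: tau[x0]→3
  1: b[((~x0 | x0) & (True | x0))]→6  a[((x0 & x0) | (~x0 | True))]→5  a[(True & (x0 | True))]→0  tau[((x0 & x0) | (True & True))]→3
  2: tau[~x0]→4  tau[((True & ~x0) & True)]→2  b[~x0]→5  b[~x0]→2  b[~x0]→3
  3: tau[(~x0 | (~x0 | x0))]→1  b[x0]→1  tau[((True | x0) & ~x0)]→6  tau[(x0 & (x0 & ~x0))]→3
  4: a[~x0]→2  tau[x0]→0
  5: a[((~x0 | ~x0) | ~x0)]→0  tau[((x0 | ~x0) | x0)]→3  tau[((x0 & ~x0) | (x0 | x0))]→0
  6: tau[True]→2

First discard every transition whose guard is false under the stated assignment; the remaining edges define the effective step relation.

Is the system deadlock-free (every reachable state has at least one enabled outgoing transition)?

Reachable = {0,1,2,3,5,6}
  0: tau→3  [deg 1]
  1: a→0  a→5  b→6  tau→3  [deg 4]
  2: ∅  [no exit]
  3: b→1  tau→1  [deg 2]
  5: tau→0  tau→3  [deg 2]
  6: tau→2  [deg 1]
Path to 2: tau·tau·b·tau

Answer: DEADLOCK at state 2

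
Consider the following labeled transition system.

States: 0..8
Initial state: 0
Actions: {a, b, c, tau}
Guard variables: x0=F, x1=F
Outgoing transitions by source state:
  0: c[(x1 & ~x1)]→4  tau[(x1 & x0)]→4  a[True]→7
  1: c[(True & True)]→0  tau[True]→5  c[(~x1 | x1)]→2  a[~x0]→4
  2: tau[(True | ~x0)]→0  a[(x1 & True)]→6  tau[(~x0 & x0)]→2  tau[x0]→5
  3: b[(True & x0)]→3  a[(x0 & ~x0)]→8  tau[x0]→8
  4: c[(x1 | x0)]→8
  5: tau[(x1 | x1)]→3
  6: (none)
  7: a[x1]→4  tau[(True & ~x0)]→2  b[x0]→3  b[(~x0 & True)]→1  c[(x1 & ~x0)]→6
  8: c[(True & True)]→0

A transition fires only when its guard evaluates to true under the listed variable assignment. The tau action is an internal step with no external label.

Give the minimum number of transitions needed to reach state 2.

Answer: 2

Analysis:
Breadth-first toward 2:
  L0 = {0}
  L1 = {7}
  L2 = {1,2}
depth(2)=2, e.g. a·tau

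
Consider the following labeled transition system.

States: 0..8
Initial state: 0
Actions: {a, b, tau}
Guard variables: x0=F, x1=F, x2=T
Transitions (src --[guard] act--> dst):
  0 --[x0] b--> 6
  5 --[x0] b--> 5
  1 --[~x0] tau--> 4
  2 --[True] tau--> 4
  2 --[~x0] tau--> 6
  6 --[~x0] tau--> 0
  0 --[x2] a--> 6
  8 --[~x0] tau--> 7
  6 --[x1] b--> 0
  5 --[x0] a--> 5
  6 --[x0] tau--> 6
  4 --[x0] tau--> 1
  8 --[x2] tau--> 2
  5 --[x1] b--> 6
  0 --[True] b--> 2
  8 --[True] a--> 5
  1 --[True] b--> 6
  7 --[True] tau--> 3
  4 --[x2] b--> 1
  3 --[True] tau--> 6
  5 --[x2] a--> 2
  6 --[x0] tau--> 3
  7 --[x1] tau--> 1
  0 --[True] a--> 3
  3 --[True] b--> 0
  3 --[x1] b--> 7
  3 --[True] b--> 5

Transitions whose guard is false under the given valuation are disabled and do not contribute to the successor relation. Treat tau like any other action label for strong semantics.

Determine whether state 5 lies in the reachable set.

Answer: REACHABLE

Working:
After dropping false guards: 17 live edges.
depth 0: {0}
depth 1: {2,3,6}  total {0,2,3,6}
depth 2: {4,5}  total {0,2,3,4,5,6}
depth 3: {1}  total {0,1,2,3,4,5,6}
Reachable = {0,1,2,3,4,5,6}
witness 5: a·b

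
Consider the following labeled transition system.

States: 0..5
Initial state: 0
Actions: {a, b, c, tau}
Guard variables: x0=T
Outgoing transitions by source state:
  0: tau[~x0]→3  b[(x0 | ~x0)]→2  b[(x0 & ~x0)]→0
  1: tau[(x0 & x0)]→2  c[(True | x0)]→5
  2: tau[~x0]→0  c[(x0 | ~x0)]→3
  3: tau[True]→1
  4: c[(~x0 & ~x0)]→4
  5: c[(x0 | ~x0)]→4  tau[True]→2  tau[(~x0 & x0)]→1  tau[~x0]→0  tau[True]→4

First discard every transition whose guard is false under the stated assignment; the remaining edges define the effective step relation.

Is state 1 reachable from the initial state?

Answer: REACHABLE

Analysis:
After dropping false guards: 8 live edges.
Layer 0: {0}
Layer 1: {2}  now seen {0,2}
Layer 2: {3}  now seen {0,2,3}
Layer 3: {1}  now seen {0,1,2,3}
Layer 4: {5}  now seen {0,1,2,3,5}
Layer 5: {4}  now seen {0,1,2,3,4,5}
Reach set: {0,1,2,3,4,5}
trace reaching 1: b·c·tau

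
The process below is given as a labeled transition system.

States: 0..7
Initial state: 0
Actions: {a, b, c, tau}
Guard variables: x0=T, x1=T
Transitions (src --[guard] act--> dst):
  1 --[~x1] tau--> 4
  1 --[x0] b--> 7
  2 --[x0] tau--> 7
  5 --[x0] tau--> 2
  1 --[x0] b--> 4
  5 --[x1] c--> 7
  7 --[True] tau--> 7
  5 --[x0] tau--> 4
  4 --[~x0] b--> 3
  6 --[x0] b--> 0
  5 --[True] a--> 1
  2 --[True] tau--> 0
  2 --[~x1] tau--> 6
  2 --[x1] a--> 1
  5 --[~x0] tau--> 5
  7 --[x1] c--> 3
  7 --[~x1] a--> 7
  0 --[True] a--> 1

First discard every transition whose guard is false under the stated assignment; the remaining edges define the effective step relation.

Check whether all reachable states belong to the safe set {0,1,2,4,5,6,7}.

Answer: INVARIANT VIOLATED at state 3

Analysis:
Safe = {0,1,2,4,5,6,7}
Reachable = {0,1,3,4,7}
  0: safe
  1: safe
  3: VIOLATES
  4: safe
  7: safe
reach 3 via a·b·c — violates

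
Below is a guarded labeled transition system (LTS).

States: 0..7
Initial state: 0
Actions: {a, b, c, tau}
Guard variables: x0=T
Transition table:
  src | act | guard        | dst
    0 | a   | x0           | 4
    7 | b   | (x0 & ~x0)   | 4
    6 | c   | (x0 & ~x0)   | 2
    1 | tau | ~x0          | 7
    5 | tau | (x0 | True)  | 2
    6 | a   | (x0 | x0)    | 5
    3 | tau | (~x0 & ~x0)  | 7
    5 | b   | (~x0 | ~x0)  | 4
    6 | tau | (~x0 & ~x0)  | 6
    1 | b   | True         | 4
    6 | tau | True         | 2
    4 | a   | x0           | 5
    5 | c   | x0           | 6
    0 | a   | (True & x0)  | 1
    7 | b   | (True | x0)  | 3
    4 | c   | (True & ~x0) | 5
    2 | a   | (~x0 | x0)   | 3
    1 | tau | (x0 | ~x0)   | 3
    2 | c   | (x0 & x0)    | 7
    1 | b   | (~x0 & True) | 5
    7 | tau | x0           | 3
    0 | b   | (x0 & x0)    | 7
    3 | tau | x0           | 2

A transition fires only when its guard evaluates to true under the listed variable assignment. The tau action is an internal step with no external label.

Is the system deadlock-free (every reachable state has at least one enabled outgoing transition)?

Answer: DEADLOCK-FREE

Analysis:
Reachable = {0,1,2,3,4,5,6,7}
  0: a→1  a→4  b→7  [3 out]
  1: b→4  tau→3  [2 out]
  2: a→3  c→7  [2 out]
  3: tau→2  [1 out]
  4: a→5  [1 out]
  5: c→6  tau→2  [2 out]
  6: a→5  tau→2  [2 out]
  7: b→3  tau→3  [2 out]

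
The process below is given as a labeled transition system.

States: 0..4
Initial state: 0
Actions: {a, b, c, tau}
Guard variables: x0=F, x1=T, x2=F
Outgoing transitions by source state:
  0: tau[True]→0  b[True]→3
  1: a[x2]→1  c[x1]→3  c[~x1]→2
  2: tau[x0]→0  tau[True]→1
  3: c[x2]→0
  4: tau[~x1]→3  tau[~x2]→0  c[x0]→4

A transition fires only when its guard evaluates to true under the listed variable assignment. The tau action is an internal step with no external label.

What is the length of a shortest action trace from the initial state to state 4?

Answer: UNREACHABLE

Trace:
BFS to 4:
  L0 = {0}
  L1 = {3}
4 never appears.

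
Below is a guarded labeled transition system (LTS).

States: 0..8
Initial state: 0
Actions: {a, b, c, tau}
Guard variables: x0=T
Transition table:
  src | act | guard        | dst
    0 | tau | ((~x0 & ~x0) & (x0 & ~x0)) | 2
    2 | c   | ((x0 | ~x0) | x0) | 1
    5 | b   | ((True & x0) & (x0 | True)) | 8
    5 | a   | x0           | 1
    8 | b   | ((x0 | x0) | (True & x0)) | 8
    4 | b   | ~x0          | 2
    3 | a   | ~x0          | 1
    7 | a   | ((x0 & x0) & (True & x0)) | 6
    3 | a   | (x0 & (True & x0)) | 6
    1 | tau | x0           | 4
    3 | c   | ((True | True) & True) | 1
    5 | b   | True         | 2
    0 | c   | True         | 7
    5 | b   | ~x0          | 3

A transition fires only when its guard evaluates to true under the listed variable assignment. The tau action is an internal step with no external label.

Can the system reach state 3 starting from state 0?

Answer: UNREACHABLE

Analysis:
After dropping false guards: 10 live edges.
depth 0: {0}
depth 1: {7}  now seen {0,7}
depth 2: {6}  now seen {0,6,7}
Reach set: {0,6,7}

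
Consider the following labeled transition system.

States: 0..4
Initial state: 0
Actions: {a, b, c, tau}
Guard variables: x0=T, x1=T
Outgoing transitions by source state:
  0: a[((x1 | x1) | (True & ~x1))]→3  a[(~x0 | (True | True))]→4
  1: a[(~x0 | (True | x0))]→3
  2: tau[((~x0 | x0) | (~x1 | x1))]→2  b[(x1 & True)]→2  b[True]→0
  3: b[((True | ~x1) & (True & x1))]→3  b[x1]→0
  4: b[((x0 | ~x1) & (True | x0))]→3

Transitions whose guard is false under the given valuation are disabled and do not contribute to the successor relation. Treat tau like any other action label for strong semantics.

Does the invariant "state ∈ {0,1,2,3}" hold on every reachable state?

Safe = {0,1,2,3}
Reachable = {0,3,4}
  0: ok
  3: ok
  4: VIOLATES
witness against invariant: a → 4

Answer: INVARIANT VIOLATED at state 4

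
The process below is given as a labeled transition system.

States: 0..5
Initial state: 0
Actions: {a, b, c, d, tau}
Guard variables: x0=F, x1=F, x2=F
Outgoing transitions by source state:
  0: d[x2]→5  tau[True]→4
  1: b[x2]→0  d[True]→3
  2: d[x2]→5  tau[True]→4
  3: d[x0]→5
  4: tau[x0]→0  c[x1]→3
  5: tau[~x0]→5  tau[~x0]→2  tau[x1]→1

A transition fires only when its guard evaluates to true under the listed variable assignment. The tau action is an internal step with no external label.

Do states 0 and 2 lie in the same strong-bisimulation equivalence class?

Answer: BISIMILAR

Analysis:
Bisimulation quotient by refinement:
  round 0: {{0,1,2,3,4,5}}
  round 1: {{0,2,5},{1},{3,4}}
  round 2: {{0,2},{1},{3,4},{5}}
stable after 3 split(s): 4 block(s)
[0]={0,2}  [2]={0,2}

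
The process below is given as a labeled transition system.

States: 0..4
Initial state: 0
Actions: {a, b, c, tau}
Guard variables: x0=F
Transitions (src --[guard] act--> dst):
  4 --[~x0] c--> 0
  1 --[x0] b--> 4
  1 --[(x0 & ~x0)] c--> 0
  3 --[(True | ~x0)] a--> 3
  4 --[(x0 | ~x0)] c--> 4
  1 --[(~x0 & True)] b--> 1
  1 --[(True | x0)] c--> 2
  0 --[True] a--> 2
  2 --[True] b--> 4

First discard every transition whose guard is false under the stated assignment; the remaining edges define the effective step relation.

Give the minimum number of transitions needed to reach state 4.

Layered search for 4:
  depth 0: {0}
  depth 1: {2}
  depth 2: {4}
depth(4)=2, e.g. a·b

Answer: 2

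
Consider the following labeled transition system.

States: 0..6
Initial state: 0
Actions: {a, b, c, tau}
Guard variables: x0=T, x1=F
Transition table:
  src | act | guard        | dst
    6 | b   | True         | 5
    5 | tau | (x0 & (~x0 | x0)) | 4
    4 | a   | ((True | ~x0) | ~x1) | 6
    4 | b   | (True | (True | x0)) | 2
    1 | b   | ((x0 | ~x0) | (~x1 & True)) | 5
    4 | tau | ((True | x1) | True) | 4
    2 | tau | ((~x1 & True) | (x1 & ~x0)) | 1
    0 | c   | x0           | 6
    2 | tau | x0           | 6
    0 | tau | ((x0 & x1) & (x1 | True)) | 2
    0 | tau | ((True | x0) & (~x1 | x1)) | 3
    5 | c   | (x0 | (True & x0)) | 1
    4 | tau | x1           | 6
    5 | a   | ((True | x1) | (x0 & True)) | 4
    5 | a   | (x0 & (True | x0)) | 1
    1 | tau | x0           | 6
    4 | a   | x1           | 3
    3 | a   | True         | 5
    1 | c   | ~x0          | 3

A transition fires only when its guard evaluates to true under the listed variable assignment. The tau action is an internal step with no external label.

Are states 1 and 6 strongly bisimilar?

Answer: NOT BISIMILAR

Analysis:
Bisimulation quotient by refinement:
  round 0: {{0,1,2,3,4,5,6}}
  round 1: {{0},{1},{2},{3},{4},{5},{6}}
stable after 2 split(s): 7 block(s)
1∈{1}, 6∈{6}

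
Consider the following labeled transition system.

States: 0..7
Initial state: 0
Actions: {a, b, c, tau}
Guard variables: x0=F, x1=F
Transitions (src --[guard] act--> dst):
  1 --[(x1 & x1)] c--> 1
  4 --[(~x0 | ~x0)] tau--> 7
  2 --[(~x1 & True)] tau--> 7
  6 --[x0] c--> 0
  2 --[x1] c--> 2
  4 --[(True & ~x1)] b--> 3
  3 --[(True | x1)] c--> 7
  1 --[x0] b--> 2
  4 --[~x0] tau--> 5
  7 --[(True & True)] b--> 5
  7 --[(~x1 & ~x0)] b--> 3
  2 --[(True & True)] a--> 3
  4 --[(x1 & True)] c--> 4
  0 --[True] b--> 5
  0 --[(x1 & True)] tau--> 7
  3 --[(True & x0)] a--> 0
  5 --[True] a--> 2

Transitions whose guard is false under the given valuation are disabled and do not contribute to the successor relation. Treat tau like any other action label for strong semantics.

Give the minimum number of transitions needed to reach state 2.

Answer: 2

Analysis:
Layered search for 2:
  depth 0: {0}
  depth 1: {5}
  depth 2: {2}
first hit 2 at d=2 via b·a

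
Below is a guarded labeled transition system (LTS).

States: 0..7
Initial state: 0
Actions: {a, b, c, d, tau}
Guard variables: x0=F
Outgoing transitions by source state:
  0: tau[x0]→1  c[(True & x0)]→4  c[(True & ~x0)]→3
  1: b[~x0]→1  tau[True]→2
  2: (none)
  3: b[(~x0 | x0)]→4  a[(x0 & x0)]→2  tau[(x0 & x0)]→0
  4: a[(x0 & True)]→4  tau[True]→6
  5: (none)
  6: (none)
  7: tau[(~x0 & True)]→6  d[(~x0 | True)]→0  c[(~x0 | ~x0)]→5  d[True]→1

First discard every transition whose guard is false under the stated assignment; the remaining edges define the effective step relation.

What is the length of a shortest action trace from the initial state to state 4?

Answer: 2

Trace:
Layered search for 4:
  L0 = {0}
  L1 = {3}
  L2 = {4}
4 enters at depth 2; path c·b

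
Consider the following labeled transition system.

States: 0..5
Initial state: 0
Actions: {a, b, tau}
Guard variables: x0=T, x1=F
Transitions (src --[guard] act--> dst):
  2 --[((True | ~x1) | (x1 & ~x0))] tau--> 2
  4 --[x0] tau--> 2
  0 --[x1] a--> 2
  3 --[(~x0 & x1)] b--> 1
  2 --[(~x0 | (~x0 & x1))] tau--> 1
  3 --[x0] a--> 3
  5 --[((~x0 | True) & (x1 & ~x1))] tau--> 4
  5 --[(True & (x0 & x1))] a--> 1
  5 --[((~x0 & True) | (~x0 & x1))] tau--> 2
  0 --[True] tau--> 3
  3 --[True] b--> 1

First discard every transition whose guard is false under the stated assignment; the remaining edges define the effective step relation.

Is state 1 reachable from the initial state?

5 transition(s) survive guard evaluation.
Layer 0: {0}
Layer 1: {3}  total {0,3}
Layer 2: {1}  total {0,1,3}
Reach set: {0,1,3}
witness 1: tau·b

Answer: REACHABLE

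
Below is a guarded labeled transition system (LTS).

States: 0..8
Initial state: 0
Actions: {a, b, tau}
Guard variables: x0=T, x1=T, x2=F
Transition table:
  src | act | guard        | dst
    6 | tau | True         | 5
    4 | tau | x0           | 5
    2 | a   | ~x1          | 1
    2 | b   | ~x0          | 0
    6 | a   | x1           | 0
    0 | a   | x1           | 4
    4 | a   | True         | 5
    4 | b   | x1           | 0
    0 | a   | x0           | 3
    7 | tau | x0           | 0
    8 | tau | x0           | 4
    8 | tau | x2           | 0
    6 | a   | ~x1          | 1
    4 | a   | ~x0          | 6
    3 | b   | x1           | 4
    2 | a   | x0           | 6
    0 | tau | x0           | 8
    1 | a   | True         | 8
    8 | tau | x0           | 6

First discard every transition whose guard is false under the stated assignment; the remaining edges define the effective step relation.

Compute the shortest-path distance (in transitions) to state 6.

Answer: 2

Working:
Breadth-first toward 6:
  Layer 0: {0}
  Layer 1: {3,4,8}
  Layer 2: {5,6}
first hit 6 at d=2 via tau·tau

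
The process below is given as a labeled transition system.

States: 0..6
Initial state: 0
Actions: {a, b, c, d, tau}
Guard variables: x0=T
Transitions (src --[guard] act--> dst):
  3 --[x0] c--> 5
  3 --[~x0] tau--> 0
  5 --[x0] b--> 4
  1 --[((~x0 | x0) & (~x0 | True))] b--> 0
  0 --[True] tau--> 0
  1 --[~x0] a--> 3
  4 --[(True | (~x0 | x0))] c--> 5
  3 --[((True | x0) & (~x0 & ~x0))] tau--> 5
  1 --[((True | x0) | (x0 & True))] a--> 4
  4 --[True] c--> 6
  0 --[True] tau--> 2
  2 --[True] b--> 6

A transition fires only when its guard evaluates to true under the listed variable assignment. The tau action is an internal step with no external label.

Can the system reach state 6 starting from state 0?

Answer: REACHABLE

Analysis:
9 transition(s) survive guard evaluation.
depth 0: {0}
depth 1: {2}  now seen {0,2}
depth 2: {6}  now seen {0,2,6}
Reachable = {0,2,6}
witness 6: tau·b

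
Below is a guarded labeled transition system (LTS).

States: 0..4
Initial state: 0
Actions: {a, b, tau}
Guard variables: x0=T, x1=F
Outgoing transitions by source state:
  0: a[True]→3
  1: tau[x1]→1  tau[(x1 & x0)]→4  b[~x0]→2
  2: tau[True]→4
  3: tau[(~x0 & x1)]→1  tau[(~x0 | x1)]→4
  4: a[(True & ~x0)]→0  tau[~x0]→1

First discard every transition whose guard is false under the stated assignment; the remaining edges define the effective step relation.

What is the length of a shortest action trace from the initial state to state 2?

Answer: UNREACHABLE

Trace:
Layered search for 2:
  depth 0: {0}
  depth 1: {3}
2 never appears.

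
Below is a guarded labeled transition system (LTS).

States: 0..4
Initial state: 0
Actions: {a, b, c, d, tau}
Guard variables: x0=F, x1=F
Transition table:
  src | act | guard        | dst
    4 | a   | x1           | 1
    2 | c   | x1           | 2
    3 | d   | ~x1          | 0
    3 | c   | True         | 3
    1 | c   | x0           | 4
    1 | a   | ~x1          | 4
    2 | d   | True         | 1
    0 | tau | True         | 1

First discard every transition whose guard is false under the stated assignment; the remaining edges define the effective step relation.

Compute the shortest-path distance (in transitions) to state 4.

Answer: 2

Working:
Breadth-first toward 4:
  Layer 0: {0}
  Layer 1: {1}
  Layer 2: {4}
depth(4)=2, e.g. tau·a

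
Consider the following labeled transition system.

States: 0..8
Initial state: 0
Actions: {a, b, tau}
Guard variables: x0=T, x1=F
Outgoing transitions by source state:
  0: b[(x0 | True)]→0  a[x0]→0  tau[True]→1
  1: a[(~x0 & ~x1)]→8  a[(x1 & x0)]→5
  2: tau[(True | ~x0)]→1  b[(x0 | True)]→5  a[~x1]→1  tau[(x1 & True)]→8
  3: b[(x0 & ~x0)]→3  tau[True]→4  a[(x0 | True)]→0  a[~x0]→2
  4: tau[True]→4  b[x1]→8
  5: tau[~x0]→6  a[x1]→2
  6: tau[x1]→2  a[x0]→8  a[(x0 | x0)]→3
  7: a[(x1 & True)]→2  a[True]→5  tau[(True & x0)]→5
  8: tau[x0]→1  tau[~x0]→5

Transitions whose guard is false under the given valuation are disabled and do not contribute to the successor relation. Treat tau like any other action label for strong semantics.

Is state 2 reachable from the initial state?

Answer: UNREACHABLE

Analysis:
After dropping false guards: 14 live edges.
Layer 0: {0}
Layer 1: {1}  now seen {0,1}
R = {0,1}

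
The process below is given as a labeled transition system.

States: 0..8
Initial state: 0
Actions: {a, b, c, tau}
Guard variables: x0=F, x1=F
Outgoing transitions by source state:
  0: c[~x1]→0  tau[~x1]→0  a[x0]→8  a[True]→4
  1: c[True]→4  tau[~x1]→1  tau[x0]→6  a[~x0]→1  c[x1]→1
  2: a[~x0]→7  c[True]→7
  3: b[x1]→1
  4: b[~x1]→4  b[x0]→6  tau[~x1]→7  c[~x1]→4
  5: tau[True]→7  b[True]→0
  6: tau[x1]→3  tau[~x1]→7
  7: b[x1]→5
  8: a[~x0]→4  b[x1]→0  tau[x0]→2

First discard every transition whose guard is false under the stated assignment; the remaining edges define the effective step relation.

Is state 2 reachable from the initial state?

After dropping false guards: 15 live edges.
depth 0: {0}
depth 1: {4}  total {0,4}
depth 2: {7}  total {0,4,7}
Reach set: {0,4,7}

Answer: UNREACHABLE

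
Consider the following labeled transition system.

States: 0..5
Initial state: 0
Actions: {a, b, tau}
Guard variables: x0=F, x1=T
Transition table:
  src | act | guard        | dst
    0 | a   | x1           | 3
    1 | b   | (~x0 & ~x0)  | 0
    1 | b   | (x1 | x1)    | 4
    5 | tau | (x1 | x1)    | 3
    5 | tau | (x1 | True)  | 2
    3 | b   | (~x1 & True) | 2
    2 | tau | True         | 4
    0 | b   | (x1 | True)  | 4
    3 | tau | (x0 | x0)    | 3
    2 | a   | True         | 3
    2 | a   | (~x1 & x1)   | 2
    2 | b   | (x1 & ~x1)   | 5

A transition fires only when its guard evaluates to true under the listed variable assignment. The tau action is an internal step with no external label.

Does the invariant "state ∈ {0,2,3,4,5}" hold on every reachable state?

Answer: INVARIANT HOLDS

Working:
Safe = {0,2,3,4,5}
Reachable = {0,3,4}
  0: ✓
  3: ✓
  4: ✓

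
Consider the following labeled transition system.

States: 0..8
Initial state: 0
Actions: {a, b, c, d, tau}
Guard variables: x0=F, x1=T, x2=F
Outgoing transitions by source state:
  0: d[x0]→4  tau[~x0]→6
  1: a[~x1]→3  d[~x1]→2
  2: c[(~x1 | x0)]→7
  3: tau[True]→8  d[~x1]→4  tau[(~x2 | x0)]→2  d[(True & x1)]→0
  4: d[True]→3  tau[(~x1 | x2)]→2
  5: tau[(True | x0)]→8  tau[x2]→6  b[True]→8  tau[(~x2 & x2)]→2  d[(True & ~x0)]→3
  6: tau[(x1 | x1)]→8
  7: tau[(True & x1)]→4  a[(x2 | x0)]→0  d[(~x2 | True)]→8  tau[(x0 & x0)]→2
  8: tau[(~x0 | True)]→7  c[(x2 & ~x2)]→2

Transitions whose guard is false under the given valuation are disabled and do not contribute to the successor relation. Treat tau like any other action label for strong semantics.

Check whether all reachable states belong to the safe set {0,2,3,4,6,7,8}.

Safe = {0,2,3,4,6,7,8}
R = {0,2,3,4,6,7,8}
  0: ok
  2: ok
  3: ok
  4: ok
  6: ok
  7: ok
  8: ok

Answer: INVARIANT HOLDS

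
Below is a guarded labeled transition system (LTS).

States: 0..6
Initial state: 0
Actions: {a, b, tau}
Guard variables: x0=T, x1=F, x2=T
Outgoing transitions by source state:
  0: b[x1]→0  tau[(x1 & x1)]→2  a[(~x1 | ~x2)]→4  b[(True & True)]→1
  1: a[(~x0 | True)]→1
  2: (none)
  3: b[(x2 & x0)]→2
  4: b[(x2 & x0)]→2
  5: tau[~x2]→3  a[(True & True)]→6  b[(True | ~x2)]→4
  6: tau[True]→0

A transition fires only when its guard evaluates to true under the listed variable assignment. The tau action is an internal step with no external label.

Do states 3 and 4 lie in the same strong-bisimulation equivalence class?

Bisimulation quotient by refinement:
  P[0] = {{0,1,2,3,4,5,6}}
  P[1] = {{0,5},{1},{2},{3,4},{6}}
  P[2] = {{0},{1},{2},{3,4},{5},{6}}
Fixed point at round 3; 6 class(es).
3∈{3,4}, 4∈{3,4}

Answer: BISIMILAR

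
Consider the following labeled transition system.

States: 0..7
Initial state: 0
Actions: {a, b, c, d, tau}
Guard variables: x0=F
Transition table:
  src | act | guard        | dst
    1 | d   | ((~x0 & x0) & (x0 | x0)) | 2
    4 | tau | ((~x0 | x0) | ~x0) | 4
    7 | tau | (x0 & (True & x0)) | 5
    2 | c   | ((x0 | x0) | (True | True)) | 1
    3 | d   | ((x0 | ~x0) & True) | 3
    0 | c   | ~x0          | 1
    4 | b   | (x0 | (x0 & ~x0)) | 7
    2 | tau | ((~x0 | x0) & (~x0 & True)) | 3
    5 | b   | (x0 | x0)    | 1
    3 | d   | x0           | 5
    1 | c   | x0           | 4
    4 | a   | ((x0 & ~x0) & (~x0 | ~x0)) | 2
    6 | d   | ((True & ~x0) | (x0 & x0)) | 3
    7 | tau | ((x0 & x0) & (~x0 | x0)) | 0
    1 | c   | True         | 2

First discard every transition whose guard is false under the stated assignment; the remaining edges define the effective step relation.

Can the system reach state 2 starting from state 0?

Answer: REACHABLE

Analysis:
7 transition(s) survive guard evaluation.
depth 0: {0}
depth 1: {1}  total {0,1}
depth 2: {2}  total {0,1,2}
depth 3: {3}  total {0,1,2,3}
Reach set: {0,1,2,3}
trace reaching 2: c·c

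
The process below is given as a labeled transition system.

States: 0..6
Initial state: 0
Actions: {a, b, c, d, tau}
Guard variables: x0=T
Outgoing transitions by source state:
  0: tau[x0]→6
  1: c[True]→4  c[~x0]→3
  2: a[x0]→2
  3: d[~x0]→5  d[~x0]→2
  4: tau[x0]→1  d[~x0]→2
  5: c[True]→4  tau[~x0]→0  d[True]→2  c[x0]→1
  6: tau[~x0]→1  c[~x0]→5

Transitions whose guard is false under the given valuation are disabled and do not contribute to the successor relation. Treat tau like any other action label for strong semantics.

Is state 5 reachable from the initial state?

Answer: UNREACHABLE

Working:
Guard filter leaves 7 enabled edge(s).
depth 0: {0}
depth 1: {6}  now seen {0,6}
Reachable = {0,6}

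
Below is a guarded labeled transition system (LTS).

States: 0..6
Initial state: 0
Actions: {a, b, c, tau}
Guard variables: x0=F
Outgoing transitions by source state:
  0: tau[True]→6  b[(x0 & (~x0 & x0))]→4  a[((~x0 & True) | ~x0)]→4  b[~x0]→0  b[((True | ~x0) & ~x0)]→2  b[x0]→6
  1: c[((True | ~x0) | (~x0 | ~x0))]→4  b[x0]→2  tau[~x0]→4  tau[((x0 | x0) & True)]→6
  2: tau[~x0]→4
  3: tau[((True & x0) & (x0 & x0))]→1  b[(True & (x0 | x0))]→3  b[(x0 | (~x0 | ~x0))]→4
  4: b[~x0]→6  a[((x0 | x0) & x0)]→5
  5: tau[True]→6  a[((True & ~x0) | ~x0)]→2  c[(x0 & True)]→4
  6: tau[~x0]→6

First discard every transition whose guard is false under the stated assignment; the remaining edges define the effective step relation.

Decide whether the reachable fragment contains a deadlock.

Answer: DEADLOCK-FREE

Working:
Reachable = {0,2,4,6}
  0: a→4  b→0  b→2  tau→6  [deg 4]
  2: tau→4  [deg 1]
  4: b→6  [deg 1]
  6: tau→6  [deg 1]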